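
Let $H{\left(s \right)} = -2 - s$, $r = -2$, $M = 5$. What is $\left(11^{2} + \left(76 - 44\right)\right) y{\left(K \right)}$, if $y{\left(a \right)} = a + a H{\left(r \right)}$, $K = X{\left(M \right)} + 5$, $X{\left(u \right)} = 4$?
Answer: $1377$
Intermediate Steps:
$K = 9$ ($K = 4 + 5 = 9$)
$y{\left(a \right)} = a$ ($y{\left(a \right)} = a + a \left(-2 - -2\right) = a + a \left(-2 + 2\right) = a + a 0 = a + 0 = a$)
$\left(11^{2} + \left(76 - 44\right)\right) y{\left(K \right)} = \left(11^{2} + \left(76 - 44\right)\right) 9 = \left(121 + 32\right) 9 = 153 \cdot 9 = 1377$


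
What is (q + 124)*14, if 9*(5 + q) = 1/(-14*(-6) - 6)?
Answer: 584773/351 ≈ 1666.0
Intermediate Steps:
q = -3509/702 (q = -5 + 1/(9*(-14*(-6) - 6)) = -5 + 1/(9*(84 - 6)) = -5 + (⅑)/78 = -5 + (⅑)*(1/78) = -5 + 1/702 = -3509/702 ≈ -4.9986)
(q + 124)*14 = (-3509/702 + 124)*14 = (83539/702)*14 = 584773/351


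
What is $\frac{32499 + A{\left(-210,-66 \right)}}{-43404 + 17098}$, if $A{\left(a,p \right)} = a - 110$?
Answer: $- \frac{4597}{3758} \approx -1.2233$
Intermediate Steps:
$A{\left(a,p \right)} = -110 + a$
$\frac{32499 + A{\left(-210,-66 \right)}}{-43404 + 17098} = \frac{32499 - 320}{-43404 + 17098} = \frac{32499 - 320}{-26306} = 32179 \left(- \frac{1}{26306}\right) = - \frac{4597}{3758}$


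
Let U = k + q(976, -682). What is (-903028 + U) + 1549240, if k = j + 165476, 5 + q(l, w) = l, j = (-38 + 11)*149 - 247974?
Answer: 560662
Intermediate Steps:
j = -251997 (j = -27*149 - 247974 = -4023 - 247974 = -251997)
q(l, w) = -5 + l
k = -86521 (k = -251997 + 165476 = -86521)
U = -85550 (U = -86521 + (-5 + 976) = -86521 + 971 = -85550)
(-903028 + U) + 1549240 = (-903028 - 85550) + 1549240 = -988578 + 1549240 = 560662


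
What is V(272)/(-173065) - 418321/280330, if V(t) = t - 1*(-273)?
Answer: -14509900743/9703062290 ≈ -1.4954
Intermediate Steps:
V(t) = 273 + t (V(t) = t + 273 = 273 + t)
V(272)/(-173065) - 418321/280330 = (273 + 272)/(-173065) - 418321/280330 = 545*(-1/173065) - 418321*1/280330 = -109/34613 - 418321/280330 = -14509900743/9703062290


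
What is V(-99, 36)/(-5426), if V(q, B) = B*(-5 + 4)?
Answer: 18/2713 ≈ 0.0066347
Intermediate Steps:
V(q, B) = -B (V(q, B) = B*(-1) = -B)
V(-99, 36)/(-5426) = -1*36/(-5426) = -36*(-1/5426) = 18/2713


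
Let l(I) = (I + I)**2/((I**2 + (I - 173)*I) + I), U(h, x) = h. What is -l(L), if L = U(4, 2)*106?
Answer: -424/169 ≈ -2.5089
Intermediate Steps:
L = 424 (L = 4*106 = 424)
l(I) = 4*I**2/(I + I**2 + I*(-173 + I)) (l(I) = (2*I)**2/((I**2 + (-173 + I)*I) + I) = (4*I**2)/((I**2 + I*(-173 + I)) + I) = (4*I**2)/(I + I**2 + I*(-173 + I)) = 4*I**2/(I + I**2 + I*(-173 + I)))
-l(L) = -2*424/(-86 + 424) = -2*424/338 = -1*424/169 = -424/169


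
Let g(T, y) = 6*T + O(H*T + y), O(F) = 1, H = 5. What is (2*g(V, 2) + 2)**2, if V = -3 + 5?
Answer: 784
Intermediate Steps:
V = 2
g(T, y) = 1 + 6*T (g(T, y) = 6*T + 1 = 1 + 6*T)
(2*g(V, 2) + 2)**2 = (2*(1 + 6*2) + 2)**2 = (2*(1 + 12) + 2)**2 = (2*13 + 2)**2 = (26 + 2)**2 = 28**2 = 784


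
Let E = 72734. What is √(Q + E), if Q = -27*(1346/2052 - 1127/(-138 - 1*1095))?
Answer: 5*√78804789006/5206 ≈ 269.61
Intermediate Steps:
Q = -220679/5206 (Q = -27*(1346*(1/2052) - 1127/(-138 - 1095)) = -27*(673/1026 - 1127/(-1233)) = -27*(673/1026 - 1127*(-1/1233)) = -27*(673/1026 + 1127/1233) = -27*220679/140562 = -220679/5206 ≈ -42.389)
√(Q + E) = √(-220679/5206 + 72734) = √(378432525/5206) = 5*√78804789006/5206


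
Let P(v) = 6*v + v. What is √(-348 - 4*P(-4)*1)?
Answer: 2*I*√59 ≈ 15.362*I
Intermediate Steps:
P(v) = 7*v
√(-348 - 4*P(-4)*1) = √(-348 - 28*(-4)*1) = √(-348 - 4*(-28)*1) = √(-348 + 112*1) = √(-348 + 112) = √(-236) = 2*I*√59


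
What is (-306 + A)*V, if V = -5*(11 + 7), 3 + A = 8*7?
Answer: 22770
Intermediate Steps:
A = 53 (A = -3 + 8*7 = -3 + 56 = 53)
V = -90 (V = -5*18 = -90)
(-306 + A)*V = (-306 + 53)*(-90) = -253*(-90) = 22770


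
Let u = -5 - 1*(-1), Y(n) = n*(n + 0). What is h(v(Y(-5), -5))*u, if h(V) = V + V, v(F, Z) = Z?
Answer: 40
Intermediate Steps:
Y(n) = n² (Y(n) = n*n = n²)
u = -4 (u = -5 + 1 = -4)
h(V) = 2*V
h(v(Y(-5), -5))*u = (2*(-5))*(-4) = -10*(-4) = 40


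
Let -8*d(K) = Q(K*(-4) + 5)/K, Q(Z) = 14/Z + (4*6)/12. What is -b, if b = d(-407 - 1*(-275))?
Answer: -45/23452 ≈ -0.0019188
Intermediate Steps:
Q(Z) = 2 + 14/Z (Q(Z) = 14/Z + 24*(1/12) = 14/Z + 2 = 2 + 14/Z)
d(K) = -(2 + 14/(5 - 4*K))/(8*K) (d(K) = -(2 + 14/(K*(-4) + 5))/(8*K) = -(2 + 14/(-4*K + 5))/(8*K) = -(2 + 14/(5 - 4*K))/(8*K))
b = 45/23452 (b = (3 - (-407 - 1*(-275)))/((-407 - 1*(-275))*(-5 + 4*(-407 - 1*(-275)))) = (3 - (-407 + 275))/((-407 + 275)*(-5 + 4*(-407 + 275))) = (3 - 1*(-132))/((-132)*(-5 + 4*(-132))) = -(3 + 132)/(132*(-5 - 528)) = -1/132*135/(-533) = -1/132*(-1/533)*135 = 45/23452 ≈ 0.0019188)
-b = -1*45/23452 = -45/23452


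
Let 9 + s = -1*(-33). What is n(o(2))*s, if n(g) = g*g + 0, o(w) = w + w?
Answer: 384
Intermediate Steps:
o(w) = 2*w
s = 24 (s = -9 - 1*(-33) = -9 + 33 = 24)
n(g) = g² (n(g) = g² + 0 = g²)
n(o(2))*s = (2*2)²*24 = 4²*24 = 16*24 = 384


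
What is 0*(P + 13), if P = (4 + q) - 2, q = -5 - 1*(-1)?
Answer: 0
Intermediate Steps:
q = -4 (q = -5 + 1 = -4)
P = -2 (P = (4 - 4) - 2 = 0 - 2 = -2)
0*(P + 13) = 0*(-2 + 13) = 0*11 = 0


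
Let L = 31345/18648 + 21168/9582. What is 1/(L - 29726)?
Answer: -29780856/885149877347 ≈ -3.3645e-5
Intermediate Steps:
L = 115848109/29780856 (L = 31345*(1/18648) + 21168*(1/9582) = 31345/18648 + 3528/1597 = 115848109/29780856 ≈ 3.8900)
1/(L - 29726) = 1/(115848109/29780856 - 29726) = 1/(-885149877347/29780856) = -29780856/885149877347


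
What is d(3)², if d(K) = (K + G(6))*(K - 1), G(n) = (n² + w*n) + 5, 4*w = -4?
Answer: 5776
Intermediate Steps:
w = -1 (w = (¼)*(-4) = -1)
G(n) = 5 + n² - n (G(n) = (n² - n) + 5 = 5 + n² - n)
d(K) = (-1 + K)*(35 + K) (d(K) = (K + (5 + 6² - 1*6))*(K - 1) = (K + (5 + 36 - 6))*(-1 + K) = (K + 35)*(-1 + K) = (35 + K)*(-1 + K) = (-1 + K)*(35 + K))
d(3)² = (-35 + 3² + 34*3)² = (-35 + 9 + 102)² = 76² = 5776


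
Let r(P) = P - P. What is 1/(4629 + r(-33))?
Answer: 1/4629 ≈ 0.00021603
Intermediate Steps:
r(P) = 0
1/(4629 + r(-33)) = 1/(4629 + 0) = 1/4629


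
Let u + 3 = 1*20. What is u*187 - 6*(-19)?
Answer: 3293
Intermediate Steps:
u = 17 (u = -3 + 1*20 = -3 + 20 = 17)
u*187 - 6*(-19) = 17*187 - 6*(-19) = 3179 + 114 = 3293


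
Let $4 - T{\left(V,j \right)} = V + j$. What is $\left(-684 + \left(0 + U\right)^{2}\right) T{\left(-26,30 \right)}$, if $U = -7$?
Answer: $0$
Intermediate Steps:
$T{\left(V,j \right)} = 4 - V - j$ ($T{\left(V,j \right)} = 4 - \left(V + j\right) = 4 - V - j$)
$\left(-684 + \left(0 + U\right)^{2}\right) T{\left(-26,30 \right)} = \left(-684 + \left(0 - 7\right)^{2}\right) \left(4 - -26 - 30\right) = \left(-684 + \left(-7\right)^{2}\right) \left(4 + 26 - 30\right) = \left(-684 + 49\right) 0 = \left(-635\right) 0 = 0$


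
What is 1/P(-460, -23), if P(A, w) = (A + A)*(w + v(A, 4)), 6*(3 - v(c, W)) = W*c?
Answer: -3/791200 ≈ -3.7917e-6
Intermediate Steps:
v(c, W) = 3 - W*c/6
P(A, w) = 2*A*(3 + w - 2*A/3) (P(A, w) = (A + A)*(w + (3 - 1/6*4*A)) = (2*A)*(w + (3 - 2*A/3)) = (2*A)*(3 + w - 2*A/3) = 2*A*(3 + w - 2*A/3))
1/P(-460, -23) = 1/((2/3)*(-460)*(9 - 2*(-460) + 3*(-23))) = 1/((2/3)*(-460)*(9 + 920 - 69)) = 1/((2/3)*(-460)*860) = 1/(-791200/3) = -3/791200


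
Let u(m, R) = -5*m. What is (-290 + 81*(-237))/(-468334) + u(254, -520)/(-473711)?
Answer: 9825990437/221854967474 ≈ 0.044290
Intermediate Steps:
(-290 + 81*(-237))/(-468334) + u(254, -520)/(-473711) = (-290 + 81*(-237))/(-468334) - 5*254/(-473711) = (-290 - 19197)*(-1/468334) - 1270*(-1/473711) = -19487*(-1/468334) + 1270/473711 = 19487/468334 + 1270/473711 = 9825990437/221854967474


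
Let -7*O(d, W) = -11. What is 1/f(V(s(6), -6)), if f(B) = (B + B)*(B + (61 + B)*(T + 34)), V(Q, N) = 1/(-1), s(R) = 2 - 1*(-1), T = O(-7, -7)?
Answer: -7/29866 ≈ -0.00023438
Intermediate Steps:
O(d, W) = 11/7 (O(d, W) = -1/7*(-11) = 11/7)
T = 11/7 ≈ 1.5714
s(R) = 3 (s(R) = 2 + 1 = 3)
V(Q, N) = -1
f(B) = 2*B*(15189/7 + 256*B/7) (f(B) = (B + B)*(B + (61 + B)*(11/7 + 34)) = (2*B)*(B + (61 + B)*(249/7)) = (2*B)*(B + (15189/7 + 249*B/7)) = (2*B)*(15189/7 + 256*B/7) = 2*B*(15189/7 + 256*B/7))
1/f(V(s(6), -6)) = 1/((2/7)*(-1)*(15189 + 256*(-1))) = 1/((2/7)*(-1)*(15189 - 256)) = 1/((2/7)*(-1)*14933) = 1/(-29866/7) = -7/29866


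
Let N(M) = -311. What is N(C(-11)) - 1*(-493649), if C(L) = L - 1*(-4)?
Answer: 493338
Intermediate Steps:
C(L) = 4 + L (C(L) = L + 4 = 4 + L)
N(C(-11)) - 1*(-493649) = -311 - 1*(-493649) = -311 + 493649 = 493338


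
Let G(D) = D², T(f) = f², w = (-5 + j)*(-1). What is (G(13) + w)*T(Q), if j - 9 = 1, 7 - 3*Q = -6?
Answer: 27716/9 ≈ 3079.6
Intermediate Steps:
Q = 13/3 (Q = 7/3 - ⅓*(-6) = 7/3 + 2 = 13/3 ≈ 4.3333)
j = 10 (j = 9 + 1 = 10)
w = -5 (w = (-5 + 10)*(-1) = 5*(-1) = -5)
(G(13) + w)*T(Q) = (13² - 5)*(13/3)² = (169 - 5)*(169/9) = 164*(169/9) = 27716/9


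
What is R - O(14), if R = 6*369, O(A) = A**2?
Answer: 2018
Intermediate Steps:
R = 2214
R - O(14) = 2214 - 1*14**2 = 2214 - 1*196 = 2214 - 196 = 2018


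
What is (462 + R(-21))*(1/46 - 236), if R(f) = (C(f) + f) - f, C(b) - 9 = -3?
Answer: -2540070/23 ≈ -1.1044e+5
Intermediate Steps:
C(b) = 6 (C(b) = 9 - 3 = 6)
R(f) = 6 (R(f) = (6 + f) - f = 6)
(462 + R(-21))*(1/46 - 236) = (462 + 6)*(1/46 - 236) = 468*(1/46 - 236) = 468*(-10855/46) = -2540070/23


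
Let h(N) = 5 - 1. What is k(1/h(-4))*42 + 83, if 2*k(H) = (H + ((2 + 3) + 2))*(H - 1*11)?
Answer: -24859/16 ≈ -1553.7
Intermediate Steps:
h(N) = 4
k(H) = (-11 + H)*(7 + H)/2 (k(H) = ((H + ((2 + 3) + 2))*(H - 1*11))/2 = ((H + (5 + 2))*(H - 11))/2 = ((H + 7)*(-11 + H))/2 = ((7 + H)*(-11 + H))/2 = ((-11 + H)*(7 + H))/2 = (-11 + H)*(7 + H)/2)
k(1/h(-4))*42 + 83 = (-77/2 + (1/4)²/2 - 2/4)*42 + 83 = (-77/2 + (¼)²/2 - 2*¼)*42 + 83 = (-77/2 + (½)*(1/16) - ½)*42 + 83 = (-77/2 + 1/32 - ½)*42 + 83 = -1247/32*42 + 83 = -26187/16 + 83 = -24859/16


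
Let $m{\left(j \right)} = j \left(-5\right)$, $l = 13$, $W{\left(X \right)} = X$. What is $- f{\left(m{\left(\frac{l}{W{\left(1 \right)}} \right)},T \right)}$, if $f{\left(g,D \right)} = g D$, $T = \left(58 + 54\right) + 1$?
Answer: $7345$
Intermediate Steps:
$T = 113$ ($T = 112 + 1 = 113$)
$m{\left(j \right)} = - 5 j$
$f{\left(g,D \right)} = D g$
$- f{\left(m{\left(\frac{l}{W{\left(1 \right)}} \right)},T \right)} = - 113 \left(- 5 \cdot \frac{13}{1}\right) = - 113 \left(- 5 \cdot 13 \cdot 1\right) = - 113 \left(\left(-5\right) 13\right) = - 113 \left(-65\right) = \left(-1\right) \left(-7345\right) = 7345$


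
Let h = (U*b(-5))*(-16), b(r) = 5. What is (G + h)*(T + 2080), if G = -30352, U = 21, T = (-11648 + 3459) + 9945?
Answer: -122874752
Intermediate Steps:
T = 1756 (T = -8189 + 9945 = 1756)
h = -1680 (h = (21*5)*(-16) = 105*(-16) = -1680)
(G + h)*(T + 2080) = (-30352 - 1680)*(1756 + 2080) = -32032*3836 = -122874752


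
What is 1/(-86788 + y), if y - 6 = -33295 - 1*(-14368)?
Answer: -1/105709 ≈ -9.4599e-6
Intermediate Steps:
y = -18921 (y = 6 + (-33295 - 1*(-14368)) = 6 + (-33295 + 14368) = 6 - 18927 = -18921)
1/(-86788 + y) = 1/(-86788 - 18921) = 1/(-105709) = -1/105709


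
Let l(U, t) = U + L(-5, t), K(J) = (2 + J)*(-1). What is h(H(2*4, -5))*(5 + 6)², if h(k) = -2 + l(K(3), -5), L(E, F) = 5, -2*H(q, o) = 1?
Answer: -242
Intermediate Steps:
H(q, o) = -½ (H(q, o) = -½*1 = -½)
K(J) = -2 - J
l(U, t) = 5 + U (l(U, t) = U + 5 = 5 + U)
h(k) = -2 (h(k) = -2 + (5 + (-2 - 1*3)) = -2 + (5 + (-2 - 3)) = -2 + (5 - 5) = -2 + 0 = -2)
h(H(2*4, -5))*(5 + 6)² = -2*(5 + 6)² = -2*11² = -2*121 = -242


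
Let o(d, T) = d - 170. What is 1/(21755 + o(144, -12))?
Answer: 1/21729 ≈ 4.6021e-5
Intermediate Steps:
o(d, T) = -170 + d
1/(21755 + o(144, -12)) = 1/(21755 + (-170 + 144)) = 1/(21755 - 26) = 1/21729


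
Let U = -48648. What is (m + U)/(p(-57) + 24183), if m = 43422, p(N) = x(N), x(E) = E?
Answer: -871/4021 ≈ -0.21661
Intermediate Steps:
p(N) = N
(m + U)/(p(-57) + 24183) = (43422 - 48648)/(-57 + 24183) = -5226/24126 = -5226*1/24126 = -871/4021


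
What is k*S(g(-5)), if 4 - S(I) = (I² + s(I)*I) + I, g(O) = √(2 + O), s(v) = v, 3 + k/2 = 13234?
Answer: 264620 - 26462*I*√3 ≈ 2.6462e+5 - 45834.0*I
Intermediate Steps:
k = 26462 (k = -6 + 2*13234 = -6 + 26468 = 26462)
S(I) = 4 - I - 2*I² (S(I) = 4 - ((I² + I*I) + I) = 4 - ((I² + I²) + I) = 4 - (2*I² + I) = 4 - (I + 2*I²) = 4 + (-I - 2*I²) = 4 - I - 2*I²)
k*S(g(-5)) = 26462*(4 - √(2 - 5) - 2*(√(2 - 5))²) = 26462*(4 - √(-3) - 2*(√(-3))²) = 26462*(4 - I*√3 - 2*(I*√3)²) = 26462*(4 - I*√3 - 2*(-3)) = 26462*(4 - I*√3 + 6) = 26462*(10 - I*√3) = 264620 - 26462*I*√3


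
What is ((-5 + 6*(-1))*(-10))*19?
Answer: 2090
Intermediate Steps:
((-5 + 6*(-1))*(-10))*19 = ((-5 - 6)*(-10))*19 = -11*(-10)*19 = 110*19 = 2090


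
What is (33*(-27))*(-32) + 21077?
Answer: 49589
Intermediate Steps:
(33*(-27))*(-32) + 21077 = -891*(-32) + 21077 = 28512 + 21077 = 49589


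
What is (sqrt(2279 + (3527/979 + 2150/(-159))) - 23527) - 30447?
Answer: -53974 + sqrt(54980611176282)/155661 ≈ -53926.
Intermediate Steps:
(sqrt(2279 + (3527/979 + 2150/(-159))) - 23527) - 30447 = (sqrt(2279 + (3527*(1/979) + 2150*(-1/159))) - 23527) - 30447 = (sqrt(2279 + (3527/979 - 2150/159)) - 23527) - 30447 = (sqrt(2279 - 1544057/155661) - 23527) - 30447 = (sqrt(353207362/155661) - 23527) - 30447 = (sqrt(54980611176282)/155661 - 23527) - 30447 = (-23527 + sqrt(54980611176282)/155661) - 30447 = -53974 + sqrt(54980611176282)/155661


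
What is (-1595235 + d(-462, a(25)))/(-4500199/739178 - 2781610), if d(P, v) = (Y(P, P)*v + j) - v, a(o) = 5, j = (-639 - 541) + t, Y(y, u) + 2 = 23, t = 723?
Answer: 35740197072/62306345963 ≈ 0.57362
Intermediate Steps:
Y(y, u) = 21 (Y(y, u) = -2 + 23 = 21)
j = -457 (j = (-639 - 541) + 723 = -1180 + 723 = -457)
d(P, v) = -457 + 20*v (d(P, v) = (21*v - 457) - v = (-457 + 21*v) - v = -457 + 20*v)
(-1595235 + d(-462, a(25)))/(-4500199/739178 - 2781610) = (-1595235 + (-457 + 20*5))/(-4500199/739178 - 2781610) = (-1595235 + (-457 + 100))/(-4500199*1/739178 - 2781610) = (-1595235 - 357)/(-409109/67198 - 2781610) = -1595592/(-186919037889/67198) = -1595592*(-67198/186919037889) = 35740197072/62306345963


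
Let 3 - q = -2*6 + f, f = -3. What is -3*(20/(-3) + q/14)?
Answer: 113/7 ≈ 16.143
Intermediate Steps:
q = 18 (q = 3 - (-2*6 - 3) = 3 - (-12 - 3) = 3 - 1*(-15) = 3 + 15 = 18)
-3*(20/(-3) + q/14) = -3*(20/(-3) + 18/14) = -3*(20*(-⅓) + 18*(1/14)) = -3*(-20/3 + 9/7) = -3*(-113/21) = 113/7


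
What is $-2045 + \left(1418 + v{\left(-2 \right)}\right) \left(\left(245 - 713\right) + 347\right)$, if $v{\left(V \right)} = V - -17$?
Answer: $-175438$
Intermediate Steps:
$v{\left(V \right)} = 17 + V$ ($v{\left(V \right)} = V + 17 = 17 + V$)
$-2045 + \left(1418 + v{\left(-2 \right)}\right) \left(\left(245 - 713\right) + 347\right) = -2045 + \left(1418 + \left(17 - 2\right)\right) \left(\left(245 - 713\right) + 347\right) = -2045 + \left(1418 + 15\right) \left(-468 + 347\right) = -2045 + 1433 \left(-121\right) = -2045 - 173393 = -175438$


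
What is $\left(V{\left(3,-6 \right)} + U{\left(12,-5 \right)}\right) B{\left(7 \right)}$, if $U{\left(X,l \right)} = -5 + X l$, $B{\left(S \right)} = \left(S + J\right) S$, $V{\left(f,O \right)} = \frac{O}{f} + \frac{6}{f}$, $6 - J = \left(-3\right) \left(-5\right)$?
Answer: $910$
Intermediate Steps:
$J = -9$ ($J = 6 - \left(-3\right) \left(-5\right) = 6 - 15 = -9$)
$V{\left(f,O \right)} = \frac{6}{f} + \frac{O}{f}$
$B{\left(S \right)} = S \left(-9 + S\right)$ ($B{\left(S \right)} = \left(S - 9\right) S = \left(-9 + S\right) S = S \left(-9 + S\right)$)
$\left(V{\left(3,-6 \right)} + U{\left(12,-5 \right)}\right) B{\left(7 \right)} = \left(\frac{6 - 6}{3} + \left(-5 + 12 \left(-5\right)\right)\right) 7 \left(-9 + 7\right) = \left(\frac{1}{3} \cdot 0 - 65\right) 7 \left(-2\right) = \left(0 - 65\right) \left(-14\right) = \left(-65\right) \left(-14\right) = 910$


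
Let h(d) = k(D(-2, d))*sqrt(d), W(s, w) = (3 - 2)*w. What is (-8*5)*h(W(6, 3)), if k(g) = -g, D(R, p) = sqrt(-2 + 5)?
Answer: 120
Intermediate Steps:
D(R, p) = sqrt(3)
W(s, w) = w (W(s, w) = 1*w = w)
h(d) = -sqrt(3)*sqrt(d) (h(d) = (-sqrt(3))*sqrt(d) = -sqrt(3)*sqrt(d))
(-8*5)*h(W(6, 3)) = (-8*5)*(-sqrt(3)*sqrt(3)) = -40*(-3) = 120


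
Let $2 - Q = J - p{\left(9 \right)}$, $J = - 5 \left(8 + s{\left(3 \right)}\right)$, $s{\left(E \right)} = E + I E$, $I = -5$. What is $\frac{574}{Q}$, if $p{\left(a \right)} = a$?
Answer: $- \frac{574}{9} \approx -63.778$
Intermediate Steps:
$s{\left(E \right)} = - 4 E$ ($s{\left(E \right)} = E - 5 E = - 4 E$)
$J = 20$ ($J = - 5 \left(8 - 12\right) = \left(-5\right) \left(-4\right) = 20$)
$Q = -9$ ($Q = 2 - \left(20 - 9\right) = 2 - 11 = -9$)
$\frac{574}{Q} = \frac{574}{-9} = 574 \left(- \frac{1}{9}\right) = - \frac{574}{9}$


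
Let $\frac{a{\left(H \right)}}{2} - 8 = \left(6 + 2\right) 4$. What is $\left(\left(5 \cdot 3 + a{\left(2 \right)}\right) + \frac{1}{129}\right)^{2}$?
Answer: $\frac{150209536}{16641} \approx 9026.5$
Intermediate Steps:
$a{\left(H \right)} = 80$ ($a{\left(H \right)} = 16 + 2 \left(6 + 2\right) 4 = 16 + 2 \cdot 8 \cdot 4 = 16 + 2 \cdot 32 = 16 + 64 = 80$)
$\left(\left(5 \cdot 3 + a{\left(2 \right)}\right) + \frac{1}{129}\right)^{2} = \left(\left(5 \cdot 3 + 80\right) + \frac{1}{129}\right)^{2} = \left(\left(15 + 80\right) + \frac{1}{129}\right)^{2} = \left(95 + \frac{1}{129}\right)^{2} = \left(\frac{12256}{129}\right)^{2} = \frac{150209536}{16641}$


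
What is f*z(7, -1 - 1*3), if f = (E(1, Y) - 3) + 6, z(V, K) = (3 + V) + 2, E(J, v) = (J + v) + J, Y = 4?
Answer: 108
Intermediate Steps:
E(J, v) = v + 2*J
z(V, K) = 5 + V
f = 9 (f = ((4 + 2*1) - 3) + 6 = ((4 + 2) - 3) + 6 = (6 - 3) + 6 = 3 + 6 = 9)
f*z(7, -1 - 1*3) = 9*(5 + 7) = 9*12 = 108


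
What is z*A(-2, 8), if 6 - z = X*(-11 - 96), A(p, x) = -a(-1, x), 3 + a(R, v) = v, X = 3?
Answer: -1635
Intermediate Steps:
a(R, v) = -3 + v
A(p, x) = 3 - x (A(p, x) = -(-3 + x) = 3 - x)
z = 327 (z = 6 - 3*(-11 - 96) = 6 - 3*(-107) = 6 - 1*(-321) = 6 + 321 = 327)
z*A(-2, 8) = 327*(3 - 1*8) = 327*(3 - 8) = 327*(-5) = -1635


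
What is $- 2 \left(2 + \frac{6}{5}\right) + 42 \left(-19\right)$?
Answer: $- \frac{4022}{5} \approx -804.4$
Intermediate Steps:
$- 2 \left(2 + \frac{6}{5}\right) + 42 \left(-19\right) = - 2 \left(2 + 6 \cdot \frac{1}{5}\right) - 798 = - 2 \left(2 + \frac{6}{5}\right) - 798 = \left(-2\right) \frac{16}{5} - 798 = - \frac{32}{5} - 798 = - \frac{4022}{5}$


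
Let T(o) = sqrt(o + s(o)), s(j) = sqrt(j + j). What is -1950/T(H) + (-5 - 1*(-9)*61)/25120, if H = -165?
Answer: 17/785 - 1950/sqrt(-165 + I*sqrt(330)) ≈ -8.2724 + 151.12*I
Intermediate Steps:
s(j) = sqrt(2)*sqrt(j) (s(j) = sqrt(2*j) = sqrt(2)*sqrt(j))
T(o) = sqrt(o + sqrt(2)*sqrt(o))
-1950/T(H) + (-5 - 1*(-9)*61)/25120 = -1950/sqrt(-165 + sqrt(2)*sqrt(-165)) + (-5 - 1*(-9)*61)/25120 = -1950/sqrt(-165 + sqrt(2)*(I*sqrt(165))) + (-5 + 9*61)*(1/25120) = -1950/sqrt(-165 + I*sqrt(330)) + (-5 + 549)*(1/25120) = -1950/sqrt(-165 + I*sqrt(330)) + 544*(1/25120) = -1950/sqrt(-165 + I*sqrt(330)) + 17/785 = 17/785 - 1950/sqrt(-165 + I*sqrt(330))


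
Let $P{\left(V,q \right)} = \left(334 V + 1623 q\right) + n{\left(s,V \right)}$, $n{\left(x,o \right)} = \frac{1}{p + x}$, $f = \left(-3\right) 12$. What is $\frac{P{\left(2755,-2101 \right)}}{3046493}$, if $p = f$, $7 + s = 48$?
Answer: $- \frac{12448764}{15232465} \approx -0.81725$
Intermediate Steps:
$s = 41$ ($s = -7 + 48 = 41$)
$f = -36$
$p = -36$
$n{\left(x,o \right)} = \frac{1}{-36 + x}$
$P{\left(V,q \right)} = \frac{1}{5} + 334 V + 1623 q$ ($P{\left(V,q \right)} = \left(334 V + 1623 q\right) + \frac{1}{-36 + 41} = \left(334 V + 1623 q\right) + \frac{1}{5} = \frac{1}{5} + 334 V + 1623 q$)
$\frac{P{\left(2755,-2101 \right)}}{3046493} = \frac{\frac{1}{5} + 334 \cdot 2755 + 1623 \left(-2101\right)}{3046493} = \left(\frac{1}{5} + 920170 - 3409923\right) \frac{1}{3046493} = \left(- \frac{12448764}{5}\right) \frac{1}{3046493} = - \frac{12448764}{15232465}$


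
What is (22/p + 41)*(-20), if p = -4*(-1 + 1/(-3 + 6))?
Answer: -985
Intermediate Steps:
p = 8/3 (p = -4*(-1 + 1/3) = -4*(-2/3) = 8/3 ≈ 2.6667)
(22/p + 41)*(-20) = (22/(8/3) + 41)*(-20) = (22*(3/8) + 41)*(-20) = (33/4 + 41)*(-20) = (197/4)*(-20) = -985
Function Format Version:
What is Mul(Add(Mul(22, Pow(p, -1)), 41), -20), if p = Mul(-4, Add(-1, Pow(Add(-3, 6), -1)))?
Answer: -985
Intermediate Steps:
p = Rational(8, 3) (p = Mul(-4, Add(-1, Pow(3, -1))) = Mul(-4, Add(-1, Rational(1, 3))) = Mul(-4, Rational(-2, 3)) = Rational(8, 3) ≈ 2.6667)
Mul(Add(Mul(22, Pow(p, -1)), 41), -20) = Mul(Add(Mul(22, Pow(Rational(8, 3), -1)), 41), -20) = Mul(Add(Mul(22, Rational(3, 8)), 41), -20) = Mul(Add(Rational(33, 4), 41), -20) = Mul(Rational(197, 4), -20) = -985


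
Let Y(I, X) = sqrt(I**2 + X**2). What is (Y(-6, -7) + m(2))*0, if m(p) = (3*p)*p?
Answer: 0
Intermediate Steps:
m(p) = 3*p**2
(Y(-6, -7) + m(2))*0 = (sqrt((-6)**2 + (-7)**2) + 3*2**2)*0 = (sqrt(36 + 49) + 3*4)*0 = (sqrt(85) + 12)*0 = (12 + sqrt(85))*0 = 0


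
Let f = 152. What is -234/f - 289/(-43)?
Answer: 16933/3268 ≈ 5.1815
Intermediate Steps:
-234/f - 289/(-43) = -234/152 - 289/(-43) = -234*1/152 - 289*(-1/43) = -117/76 + 289/43 = 16933/3268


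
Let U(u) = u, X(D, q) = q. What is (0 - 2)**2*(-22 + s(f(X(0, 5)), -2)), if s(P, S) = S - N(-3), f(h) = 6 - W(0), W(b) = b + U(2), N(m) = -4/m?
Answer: -304/3 ≈ -101.33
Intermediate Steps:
W(b) = 2 + b (W(b) = b + 2 = 2 + b)
f(h) = 4 (f(h) = 6 - (2 + 0) = 6 - 1*2 = 6 - 2 = 4)
s(P, S) = -4/3 + S (s(P, S) = S - (-4)/(-3) = S - (-4)*(-1)/3 = S - 1*4/3 = S - 4/3 = -4/3 + S)
(0 - 2)**2*(-22 + s(f(X(0, 5)), -2)) = (0 - 2)**2*(-22 + (-4/3 - 2)) = (-2)**2*(-22 - 10/3) = 4*(-76/3) = -304/3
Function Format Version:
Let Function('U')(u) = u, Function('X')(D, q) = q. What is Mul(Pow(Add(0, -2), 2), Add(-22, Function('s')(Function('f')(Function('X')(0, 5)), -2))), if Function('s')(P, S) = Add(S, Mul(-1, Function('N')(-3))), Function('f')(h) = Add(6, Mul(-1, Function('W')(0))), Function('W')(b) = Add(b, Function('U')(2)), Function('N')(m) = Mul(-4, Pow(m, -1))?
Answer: Rational(-304, 3) ≈ -101.33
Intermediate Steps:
Function('W')(b) = Add(2, b) (Function('W')(b) = Add(b, 2) = Add(2, b))
Function('f')(h) = 4 (Function('f')(h) = Add(6, Mul(-1, Add(2, 0))) = Add(6, Mul(-1, 2)) = Add(6, -2) = 4)
Function('s')(P, S) = Add(Rational(-4, 3), S) (Function('s')(P, S) = Add(S, Mul(-1, Mul(-4, Pow(-3, -1)))) = Add(S, Mul(-1, Mul(-4, Rational(-1, 3)))) = Add(S, Mul(-1, Rational(4, 3))) = Add(S, Rational(-4, 3)) = Add(Rational(-4, 3), S))
Mul(Pow(Add(0, -2), 2), Add(-22, Function('s')(Function('f')(Function('X')(0, 5)), -2))) = Mul(Pow(Add(0, -2), 2), Add(-22, Add(Rational(-4, 3), -2))) = Mul(Pow(-2, 2), Add(-22, Rational(-10, 3))) = Mul(4, Rational(-76, 3)) = Rational(-304, 3)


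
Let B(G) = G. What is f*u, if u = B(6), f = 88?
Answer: 528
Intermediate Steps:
u = 6
f*u = 88*6 = 528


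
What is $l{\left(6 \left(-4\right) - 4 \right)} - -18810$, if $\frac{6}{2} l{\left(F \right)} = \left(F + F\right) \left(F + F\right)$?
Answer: $\frac{59566}{3} \approx 19855.0$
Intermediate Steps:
$l{\left(F \right)} = \frac{4 F^{2}}{3}$ ($l{\left(F \right)} = \frac{\left(F + F\right) \left(F + F\right)}{3} = \frac{2 F 2 F}{3} = \frac{4 F^{2}}{3}$)
$l{\left(6 \left(-4\right) - 4 \right)} - -18810 = \frac{4 \left(6 \left(-4\right) - 4\right)^{2}}{3} - -18810 = \frac{4 \left(-24 - 4\right)^{2}}{3} + 18810 = \frac{4 \left(-28\right)^{2}}{3} + 18810 = \frac{4}{3} \cdot 784 + 18810 = \frac{3136}{3} + 18810 = \frac{59566}{3}$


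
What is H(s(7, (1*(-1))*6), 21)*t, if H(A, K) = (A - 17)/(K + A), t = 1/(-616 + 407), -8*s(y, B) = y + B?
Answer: 137/34903 ≈ 0.0039252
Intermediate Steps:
s(y, B) = -B/8 - y/8 (s(y, B) = -(y + B)/8 = -(B + y)/8 = -B/8 - y/8)
t = -1/209 (t = 1/(-209) = -1/209 ≈ -0.0047847)
H(A, K) = (-17 + A)/(A + K)
H(s(7, (1*(-1))*6), 21)*t = ((-17 + (-1*(-1)*6/8 - ⅛*7))/((-1*(-1)*6/8 - ⅛*7) + 21))*(-1/209) = ((-17 + (-(-1)*6/8 - 7/8))/((-(-1)*6/8 - 7/8) + 21))*(-1/209) = ((-17 + (-⅛*(-6) - 7/8))/((-⅛*(-6) - 7/8) + 21))*(-1/209) = ((-17 + (¾ - 7/8))/((¾ - 7/8) + 21))*(-1/209) = ((-17 - ⅛)/(-⅛ + 21))*(-1/209) = (-137/8/(167/8))*(-1/209) = ((8/167)*(-137/8))*(-1/209) = -137/167*(-1/209) = 137/34903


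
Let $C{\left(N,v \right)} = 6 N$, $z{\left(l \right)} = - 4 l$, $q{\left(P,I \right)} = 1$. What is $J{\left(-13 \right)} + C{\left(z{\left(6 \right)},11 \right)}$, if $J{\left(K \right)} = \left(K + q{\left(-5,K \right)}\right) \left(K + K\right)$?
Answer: $168$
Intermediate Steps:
$J{\left(K \right)} = 2 K \left(1 + K\right)$ ($J{\left(K \right)} = \left(K + 1\right) \left(K + K\right) = \left(1 + K\right) 2 K = 2 K \left(1 + K\right)$)
$J{\left(-13 \right)} + C{\left(z{\left(6 \right)},11 \right)} = 2 \left(-13\right) \left(1 - 13\right) + 6 \left(\left(-4\right) 6\right) = 2 \left(-13\right) \left(-12\right) + 6 \left(-24\right) = 312 - 144 = 168$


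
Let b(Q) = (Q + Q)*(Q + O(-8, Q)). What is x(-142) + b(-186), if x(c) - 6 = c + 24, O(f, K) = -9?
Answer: 72428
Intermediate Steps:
x(c) = 30 + c (x(c) = 6 + (c + 24) = 6 + (24 + c) = 30 + c)
b(Q) = 2*Q*(-9 + Q) (b(Q) = (Q + Q)*(Q - 9) = (2*Q)*(-9 + Q) = 2*Q*(-9 + Q))
x(-142) + b(-186) = (30 - 142) + 2*(-186)*(-9 - 186) = -112 + 2*(-186)*(-195) = -112 + 72540 = 72428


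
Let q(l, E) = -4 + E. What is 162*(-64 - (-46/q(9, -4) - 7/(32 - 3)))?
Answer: -653103/58 ≈ -11260.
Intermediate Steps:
162*(-64 - (-46/q(9, -4) - 7/(32 - 3))) = 162*(-64 - (-46/(-4 - 4) - 7/(32 - 3))) = 162*(-64 - (-46/(-8) - 7/29)) = 162*(-64 - (-46*(-⅛) - 7*1/29)) = 162*(-64 - (23/4 - 7/29)) = 162*(-64 - 1*639/116) = 162*(-64 - 639/116) = 162*(-8063/116) = -653103/58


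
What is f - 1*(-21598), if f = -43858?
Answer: -22260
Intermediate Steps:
f - 1*(-21598) = -43858 - 1*(-21598) = -43858 + 21598 = -22260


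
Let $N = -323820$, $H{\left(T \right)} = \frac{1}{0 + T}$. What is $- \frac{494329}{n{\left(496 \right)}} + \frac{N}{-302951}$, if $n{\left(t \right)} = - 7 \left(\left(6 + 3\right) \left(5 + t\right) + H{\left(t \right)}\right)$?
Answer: $\frac{7213562477644}{431161377955} \approx 16.731$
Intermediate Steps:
$H{\left(T \right)} = \frac{1}{T}$
$n{\left(t \right)} = -315 - 63 t - \frac{7}{t}$ ($n{\left(t \right)} = - 7 \left(\left(6 + 3\right) \left(5 + t\right) + \frac{1}{t}\right) = - 7 \left(9 \left(5 + t\right) + \frac{1}{t}\right) = - 7 \left(\left(45 + 9 t\right) + \frac{1}{t}\right) = - 7 \left(45 + \frac{1}{t} + 9 t\right) = -315 - 63 t - \frac{7}{t}$)
$- \frac{494329}{n{\left(496 \right)}} + \frac{N}{-302951} = - \frac{494329}{-315 - 31248 - \frac{7}{496}} - \frac{323820}{-302951} = - \frac{494329}{-315 - 31248 - \frac{7}{496}} - - \frac{323820}{302951} = - \frac{494329}{-315 - 31248 - \frac{7}{496}} + \frac{323820}{302951} = - \frac{494329}{- \frac{15655255}{496}} + \frac{323820}{302951} = \left(-494329\right) \left(- \frac{496}{15655255}\right) + \frac{323820}{302951} = \frac{22289744}{1423205} + \frac{323820}{302951} = \frac{7213562477644}{431161377955}$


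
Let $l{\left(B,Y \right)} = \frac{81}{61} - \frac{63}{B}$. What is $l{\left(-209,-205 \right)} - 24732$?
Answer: $- \frac{315287496}{12749} \approx -24730.0$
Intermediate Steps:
$l{\left(B,Y \right)} = \frac{81}{61} - \frac{63}{B}$ ($l{\left(B,Y \right)} = 81 \cdot \frac{1}{61} - \frac{63}{B} = \frac{81}{61} - \frac{63}{B}$)
$l{\left(-209,-205 \right)} - 24732 = \left(\frac{81}{61} - \frac{63}{-209}\right) - 24732 = \left(\frac{81}{61} - - \frac{63}{209}\right) - 24732 = \left(\frac{81}{61} + \frac{63}{209}\right) - 24732 = \frac{20772}{12749} - 24732 = - \frac{315287496}{12749}$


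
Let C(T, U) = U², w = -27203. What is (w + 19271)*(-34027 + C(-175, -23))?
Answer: 265706136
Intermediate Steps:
(w + 19271)*(-34027 + C(-175, -23)) = (-27203 + 19271)*(-34027 + (-23)²) = -7932*(-34027 + 529) = -7932*(-33498) = 265706136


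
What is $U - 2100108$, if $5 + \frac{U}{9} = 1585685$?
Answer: $12171012$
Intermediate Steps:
$U = 14271120$ ($U = -45 + 9 \cdot 1585685 = -45 + 14271165 = 14271120$)
$U - 2100108 = 14271120 - 2100108 = 12171012$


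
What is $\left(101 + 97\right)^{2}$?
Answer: $39204$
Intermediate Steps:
$\left(101 + 97\right)^{2} = 198^{2} = 39204$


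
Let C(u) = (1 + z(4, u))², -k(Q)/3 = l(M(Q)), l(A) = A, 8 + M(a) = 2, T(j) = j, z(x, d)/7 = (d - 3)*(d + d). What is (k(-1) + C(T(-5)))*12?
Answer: 3776868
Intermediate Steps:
z(x, d) = 14*d*(-3 + d) (z(x, d) = 7*((d - 3)*(d + d)) = 7*((-3 + d)*(2*d)) = 7*(2*d*(-3 + d)) = 14*d*(-3 + d))
M(a) = -6 (M(a) = -8 + 2 = -6)
k(Q) = 18 (k(Q) = -3*(-6) = 18)
C(u) = (1 + 14*u*(-3 + u))²
(k(-1) + C(T(-5)))*12 = (18 + (1 + 14*(-5)*(-3 - 5))²)*12 = (18 + (1 + 14*(-5)*(-8))²)*12 = (18 + (1 + 560)²)*12 = (18 + 561²)*12 = (18 + 314721)*12 = 314739*12 = 3776868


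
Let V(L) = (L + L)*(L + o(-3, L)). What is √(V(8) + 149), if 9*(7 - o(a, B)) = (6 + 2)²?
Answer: √2477/3 ≈ 16.590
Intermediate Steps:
o(a, B) = -⅑ (o(a, B) = 7 - (6 + 2)²/9 = 7 - ⅑*8² = 7 - ⅑*64 = 7 - 64/9 = -⅑)
V(L) = 2*L*(-⅑ + L) (V(L) = (L + L)*(L - ⅑) = (2*L)*(-⅑ + L) = 2*L*(-⅑ + L))
√(V(8) + 149) = √((2/9)*8*(-1 + 9*8) + 149) = √((2/9)*8*(-1 + 72) + 149) = √((2/9)*8*71 + 149) = √(1136/9 + 149) = √(2477/9) = √2477/3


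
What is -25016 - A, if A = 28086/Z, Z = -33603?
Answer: -280194854/11201 ≈ -25015.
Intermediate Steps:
A = -9362/11201 (A = 28086/(-33603) = 28086*(-1/33603) = -9362/11201 ≈ -0.83582)
-25016 - A = -25016 - 1*(-9362/11201) = -25016 + 9362/11201 = -280194854/11201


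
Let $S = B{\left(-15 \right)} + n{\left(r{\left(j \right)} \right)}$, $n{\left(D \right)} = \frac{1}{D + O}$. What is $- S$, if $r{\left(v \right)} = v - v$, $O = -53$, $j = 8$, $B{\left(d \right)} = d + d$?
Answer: $\frac{1591}{53} \approx 30.019$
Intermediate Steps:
$B{\left(d \right)} = 2 d$
$r{\left(v \right)} = 0$
$n{\left(D \right)} = \frac{1}{-53 + D}$ ($n{\left(D \right)} = \frac{1}{D - 53} = \frac{1}{-53 + D}$)
$S = - \frac{1591}{53}$ ($S = 2 \left(-15\right) + \frac{1}{-53 + 0} = -30 + \frac{1}{-53} = -30 - \frac{1}{53} = - \frac{1591}{53} \approx -30.019$)
$- S = \left(-1\right) \left(- \frac{1591}{53}\right) = \frac{1591}{53}$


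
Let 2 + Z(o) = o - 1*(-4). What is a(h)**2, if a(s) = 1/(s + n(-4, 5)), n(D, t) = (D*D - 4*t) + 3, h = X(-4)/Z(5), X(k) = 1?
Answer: 49/36 ≈ 1.3611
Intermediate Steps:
Z(o) = 2 + o (Z(o) = -2 + (o - 1*(-4)) = -2 + (o + 4) = -2 + (4 + o) = 2 + o)
h = 1/7 (h = 1/(2 + 5) = 1/7 ≈ 0.14286)
n(D, t) = 3 + D**2 - 4*t (n(D, t) = (D**2 - 4*t) + 3 = 3 + D**2 - 4*t)
a(s) = 1/(-1 + s) (a(s) = 1/(s + (3 + (-4)**2 - 4*5)) = 1/(s + (3 + 16 - 20)) = 1/(s - 1) = 1/(-1 + s))
a(h)**2 = (1/(-1 + 1/7))**2 = (1/(-6/7))**2 = (-7/6)**2 = 49/36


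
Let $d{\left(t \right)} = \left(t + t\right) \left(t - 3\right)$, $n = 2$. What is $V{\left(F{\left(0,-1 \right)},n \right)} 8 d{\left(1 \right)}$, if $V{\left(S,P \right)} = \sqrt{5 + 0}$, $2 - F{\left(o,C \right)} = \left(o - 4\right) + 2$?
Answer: $- 32 \sqrt{5} \approx -71.554$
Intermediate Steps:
$d{\left(t \right)} = 2 t \left(-3 + t\right)$
$F{\left(o,C \right)} = 4 - o$ ($F{\left(o,C \right)} = 2 - \left(\left(o - 4\right) + 2\right) = 2 - \left(\left(-4 + o\right) + 2\right) = 2 - \left(-2 + o\right) = 4 - o$)
$V{\left(S,P \right)} = \sqrt{5}$
$V{\left(F{\left(0,-1 \right)},n \right)} 8 d{\left(1 \right)} = \sqrt{5} \cdot 8 \cdot 2 \cdot 1 \left(-3 + 1\right) = 8 \sqrt{5} \cdot 2 \cdot 1 \left(-2\right) = 8 \sqrt{5} \left(-4\right) = - 32 \sqrt{5}$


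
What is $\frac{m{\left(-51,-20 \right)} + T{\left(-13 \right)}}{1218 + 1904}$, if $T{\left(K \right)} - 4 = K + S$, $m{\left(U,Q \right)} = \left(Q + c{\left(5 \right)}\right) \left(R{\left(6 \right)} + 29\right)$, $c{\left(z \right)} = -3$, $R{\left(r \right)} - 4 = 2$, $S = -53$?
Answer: $- \frac{867}{3122} \approx -0.27771$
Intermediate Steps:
$R{\left(r \right)} = 6$ ($R{\left(r \right)} = 4 + 2 = 6$)
$m{\left(U,Q \right)} = -105 + 35 Q$ ($m{\left(U,Q \right)} = \left(Q - 3\right) \left(6 + 29\right) = \left(-3 + Q\right) 35 = -105 + 35 Q$)
$T{\left(K \right)} = -49 + K$ ($T{\left(K \right)} = 4 + \left(K - 53\right) = 4 + \left(-53 + K\right) = -49 + K$)
$\frac{m{\left(-51,-20 \right)} + T{\left(-13 \right)}}{1218 + 1904} = \frac{\left(-105 + 35 \left(-20\right)\right) - 62}{1218 + 1904} = \frac{\left(-105 - 700\right) - 62}{3122} = \left(-805 - 62\right) \frac{1}{3122} = \left(-867\right) \frac{1}{3122} = - \frac{867}{3122}$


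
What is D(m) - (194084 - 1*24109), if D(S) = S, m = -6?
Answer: -169981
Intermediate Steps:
D(m) - (194084 - 1*24109) = -6 - (194084 - 1*24109) = -6 - (194084 - 24109) = -6 - 1*169975 = -6 - 169975 = -169981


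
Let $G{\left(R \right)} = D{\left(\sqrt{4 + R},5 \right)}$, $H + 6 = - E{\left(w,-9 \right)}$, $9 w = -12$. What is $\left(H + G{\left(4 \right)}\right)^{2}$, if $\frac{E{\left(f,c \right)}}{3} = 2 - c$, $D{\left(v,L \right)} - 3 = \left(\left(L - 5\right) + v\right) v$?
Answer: $784$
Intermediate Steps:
$w = - \frac{4}{3}$ ($w = \frac{1}{9} \left(-12\right) = - \frac{4}{3} \approx -1.3333$)
$D{\left(v,L \right)} = 3 + v \left(-5 + L + v\right)$ ($D{\left(v,L \right)} = 3 + \left(\left(L - 5\right) + v\right) v = 3 + \left(\left(-5 + L\right) + v\right) v = 3 + \left(-5 + L + v\right) v = 3 + v \left(-5 + L + v\right)$)
$E{\left(f,c \right)} = 6 - 3 c$ ($E{\left(f,c \right)} = 3 \left(2 - c\right) = 6 - 3 c$)
$H = -39$ ($H = -6 - \left(6 - -27\right) = -6 - \left(6 + 27\right) = -6 - 33 = -39$)
$G{\left(R \right)} = 7 + R$ ($G{\left(R \right)} = 3 + \left(\sqrt{4 + R}\right)^{2} - 5 \sqrt{4 + R} + 5 \sqrt{4 + R} = 3 + \left(4 + R\right) - 5 \sqrt{4 + R} + 5 \sqrt{4 + R} = 7 + R$)
$\left(H + G{\left(4 \right)}\right)^{2} = \left(-39 + \left(7 + 4\right)\right)^{2} = \left(-39 + 11\right)^{2} = \left(-28\right)^{2} = 784$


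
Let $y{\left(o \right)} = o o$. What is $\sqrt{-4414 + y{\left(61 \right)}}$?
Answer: $3 i \sqrt{77} \approx 26.325 i$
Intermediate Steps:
$y{\left(o \right)} = o^{2}$
$\sqrt{-4414 + y{\left(61 \right)}} = \sqrt{-4414 + 61^{2}} = \sqrt{-4414 + 3721} = \sqrt{-693} = 3 i \sqrt{77}$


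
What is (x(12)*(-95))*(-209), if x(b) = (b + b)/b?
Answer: 39710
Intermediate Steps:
x(b) = 2 (x(b) = (2*b)/b = 2)
(x(12)*(-95))*(-209) = (2*(-95))*(-209) = -190*(-209) = 39710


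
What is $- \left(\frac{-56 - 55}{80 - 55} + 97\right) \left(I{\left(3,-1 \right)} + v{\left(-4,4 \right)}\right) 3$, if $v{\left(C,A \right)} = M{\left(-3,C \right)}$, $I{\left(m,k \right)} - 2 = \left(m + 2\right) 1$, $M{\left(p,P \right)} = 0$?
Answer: $- \frac{48594}{25} \approx -1943.8$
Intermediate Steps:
$I{\left(m,k \right)} = 4 + m$ ($I{\left(m,k \right)} = 2 + \left(m + 2\right) 1 = 2 + \left(2 + m\right) 1 = 2 + \left(2 + m\right) = 4 + m$)
$v{\left(C,A \right)} = 0$
$- \left(\frac{-56 - 55}{80 - 55} + 97\right) \left(I{\left(3,-1 \right)} + v{\left(-4,4 \right)}\right) 3 = - \left(\frac{-56 - 55}{80 - 55} + 97\right) \left(\left(4 + 3\right) + 0\right) 3 = - \left(- \frac{111}{25} + 97\right) \left(7 + 0\right) 3 = - \left(\left(-111\right) \frac{1}{25} + 97\right) 7 \cdot 3 = - \left(- \frac{111}{25} + 97\right) 21 = - \frac{2314 \cdot 21}{25} = \left(-1\right) \frac{48594}{25} = - \frac{48594}{25}$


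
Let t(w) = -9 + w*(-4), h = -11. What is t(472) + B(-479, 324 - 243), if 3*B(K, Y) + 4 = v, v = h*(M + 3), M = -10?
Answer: -5618/3 ≈ -1872.7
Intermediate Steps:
t(w) = -9 - 4*w
v = 77 (v = -11*(-10 + 3) = -11*(-7) = 77)
B(K, Y) = 73/3 (B(K, Y) = -4/3 + (1/3)*77 = -4/3 + 77/3 = 73/3)
t(472) + B(-479, 324 - 243) = (-9 - 4*472) + 73/3 = (-9 - 1888) + 73/3 = -1897 + 73/3 = -5618/3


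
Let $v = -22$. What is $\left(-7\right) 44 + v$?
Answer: $-330$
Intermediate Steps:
$\left(-7\right) 44 + v = \left(-7\right) 44 - 22 = -308 - 22 = -330$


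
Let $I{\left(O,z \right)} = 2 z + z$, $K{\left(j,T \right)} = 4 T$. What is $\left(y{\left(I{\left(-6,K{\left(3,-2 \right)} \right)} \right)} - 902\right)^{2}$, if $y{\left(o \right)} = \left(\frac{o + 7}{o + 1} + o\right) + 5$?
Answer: $\frac{447999556}{529} \approx 8.4688 \cdot 10^{5}$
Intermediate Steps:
$I{\left(O,z \right)} = 3 z$
$y{\left(o \right)} = 5 + o + \frac{7 + o}{1 + o}$ ($y{\left(o \right)} = \left(\frac{7 + o}{1 + o} + o\right) + 5 = \left(o + \frac{7 + o}{1 + o}\right) + 5 = 5 + o + \frac{7 + o}{1 + o}$)
$\left(y{\left(I{\left(-6,K{\left(3,-2 \right)} \right)} \right)} - 902\right)^{2} = \left(\frac{12 + \left(3 \cdot 4 \left(-2\right)\right)^{2} + 7 \cdot 3 \cdot 4 \left(-2\right)}{1 + 3 \cdot 4 \left(-2\right)} - 902\right)^{2} = \left(\frac{12 + \left(3 \left(-8\right)\right)^{2} + 7 \cdot 3 \left(-8\right)}{1 + 3 \left(-8\right)} - 902\right)^{2} = \left(\frac{12 + \left(-24\right)^{2} + 7 \left(-24\right)}{1 - 24} - 902\right)^{2} = \left(\frac{12 + 576 - 168}{-23} - 902\right)^{2} = \left(\left(- \frac{1}{23}\right) 420 - 902\right)^{2} = \left(- \frac{420}{23} - 902\right)^{2} = \left(- \frac{21166}{23}\right)^{2} = \frac{447999556}{529}$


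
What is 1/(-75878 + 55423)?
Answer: -1/20455 ≈ -4.8888e-5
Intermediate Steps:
1/(-75878 + 55423) = 1/(-20455) = -1/20455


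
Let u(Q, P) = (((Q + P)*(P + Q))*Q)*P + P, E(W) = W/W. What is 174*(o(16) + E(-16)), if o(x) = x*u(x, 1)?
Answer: 12876174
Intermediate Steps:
E(W) = 1
u(Q, P) = P + P*Q*(P + Q)**2 (u(Q, P) = (((P + Q)*(P + Q))*Q)*P + P = ((P + Q)**2*Q)*P + P = (Q*(P + Q)**2)*P + P = P*Q*(P + Q)**2 + P = P + P*Q*(P + Q)**2)
o(x) = x*(1 + x*(1 + x)**2) (o(x) = x*(1*(1 + x*(1 + x)**2)) = x*(1 + x*(1 + x)**2))
174*(o(16) + E(-16)) = 174*(16*(1 + 16*(1 + 16)**2) + 1) = 174*(16*(1 + 16*17**2) + 1) = 174*(16*(1 + 16*289) + 1) = 174*(16*(1 + 4624) + 1) = 174*(16*4625 + 1) = 174*(74000 + 1) = 174*74001 = 12876174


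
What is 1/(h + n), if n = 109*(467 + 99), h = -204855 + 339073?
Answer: 1/195912 ≈ 5.1043e-6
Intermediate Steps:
h = 134218
n = 61694 (n = 109*566 = 61694)
1/(h + n) = 1/(134218 + 61694) = 1/195912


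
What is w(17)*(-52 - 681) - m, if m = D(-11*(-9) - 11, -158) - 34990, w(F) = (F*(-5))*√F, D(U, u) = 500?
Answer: 34490 + 62305*√17 ≈ 2.9138e+5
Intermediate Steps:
w(F) = -5*F^(3/2) (w(F) = (-5*F)*√F = -5*F^(3/2))
m = -34490 (m = 500 - 34990 = -34490)
w(17)*(-52 - 681) - m = (-85*√17)*(-52 - 681) - 1*(-34490) = -85*√17*(-733) + 34490 = 62305*√17 + 34490 = 34490 + 62305*√17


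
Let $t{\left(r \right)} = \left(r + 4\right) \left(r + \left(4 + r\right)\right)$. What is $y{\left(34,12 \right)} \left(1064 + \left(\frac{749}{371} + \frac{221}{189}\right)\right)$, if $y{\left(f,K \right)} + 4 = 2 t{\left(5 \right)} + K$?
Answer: $\frac{2779406240}{10017} \approx 2.7747 \cdot 10^{5}$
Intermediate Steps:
$t{\left(r \right)} = \left(4 + r\right) \left(4 + 2 r\right)$
$y{\left(f,K \right)} = 248 + K$ ($y{\left(f,K \right)} = -4 + \left(2 \left(16 + 2 \cdot 5^{2} + 12 \cdot 5\right) + K\right) = -4 + \left(2 \left(16 + 2 \cdot 25 + 60\right) + K\right) = -4 + \left(2 \left(16 + 50 + 60\right) + K\right) = -4 + \left(2 \cdot 126 + K\right) = -4 + \left(252 + K\right) = 248 + K$)
$y{\left(34,12 \right)} \left(1064 + \left(\frac{749}{371} + \frac{221}{189}\right)\right) = \left(248 + 12\right) \left(1064 + \left(\frac{749}{371} + \frac{221}{189}\right)\right) = 260 \left(1064 + \left(749 \cdot \frac{1}{371} + 221 \cdot \frac{1}{189}\right)\right) = 260 \left(1064 + \left(\frac{107}{53} + \frac{221}{189}\right)\right) = 260 \left(1064 + \frac{31936}{10017}\right) = 260 \cdot \frac{10690024}{10017} = \frac{2779406240}{10017}$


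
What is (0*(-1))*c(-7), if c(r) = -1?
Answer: 0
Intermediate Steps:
(0*(-1))*c(-7) = (0*(-1))*(-1) = 0*(-1) = 0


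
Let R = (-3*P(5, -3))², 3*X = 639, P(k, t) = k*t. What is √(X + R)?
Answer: √2238 ≈ 47.307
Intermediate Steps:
X = 213 (X = (⅓)*639 = 213)
R = 2025 (R = (-15*(-3))² = (-3*(-15))² = 45² = 2025)
√(X + R) = √(213 + 2025) = √2238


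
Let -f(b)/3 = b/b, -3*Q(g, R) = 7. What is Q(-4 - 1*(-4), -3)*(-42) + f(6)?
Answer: 95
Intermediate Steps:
Q(g, R) = -7/3 (Q(g, R) = -1/3*7 = -7/3)
f(b) = -3 (f(b) = -3*b/b = -3*1 = -3)
Q(-4 - 1*(-4), -3)*(-42) + f(6) = -7/3*(-42) - 3 = 98 - 3 = 95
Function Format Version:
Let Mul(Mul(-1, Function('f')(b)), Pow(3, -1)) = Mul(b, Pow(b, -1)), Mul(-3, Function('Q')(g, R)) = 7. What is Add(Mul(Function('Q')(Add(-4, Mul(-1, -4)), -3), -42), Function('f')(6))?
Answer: 95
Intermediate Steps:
Function('Q')(g, R) = Rational(-7, 3) (Function('Q')(g, R) = Mul(Rational(-1, 3), 7) = Rational(-7, 3))
Function('f')(b) = -3 (Function('f')(b) = Mul(-3, Mul(b, Pow(b, -1))) = Mul(-3, 1) = -3)
Add(Mul(Function('Q')(Add(-4, Mul(-1, -4)), -3), -42), Function('f')(6)) = Add(Mul(Rational(-7, 3), -42), -3) = Add(98, -3) = 95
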